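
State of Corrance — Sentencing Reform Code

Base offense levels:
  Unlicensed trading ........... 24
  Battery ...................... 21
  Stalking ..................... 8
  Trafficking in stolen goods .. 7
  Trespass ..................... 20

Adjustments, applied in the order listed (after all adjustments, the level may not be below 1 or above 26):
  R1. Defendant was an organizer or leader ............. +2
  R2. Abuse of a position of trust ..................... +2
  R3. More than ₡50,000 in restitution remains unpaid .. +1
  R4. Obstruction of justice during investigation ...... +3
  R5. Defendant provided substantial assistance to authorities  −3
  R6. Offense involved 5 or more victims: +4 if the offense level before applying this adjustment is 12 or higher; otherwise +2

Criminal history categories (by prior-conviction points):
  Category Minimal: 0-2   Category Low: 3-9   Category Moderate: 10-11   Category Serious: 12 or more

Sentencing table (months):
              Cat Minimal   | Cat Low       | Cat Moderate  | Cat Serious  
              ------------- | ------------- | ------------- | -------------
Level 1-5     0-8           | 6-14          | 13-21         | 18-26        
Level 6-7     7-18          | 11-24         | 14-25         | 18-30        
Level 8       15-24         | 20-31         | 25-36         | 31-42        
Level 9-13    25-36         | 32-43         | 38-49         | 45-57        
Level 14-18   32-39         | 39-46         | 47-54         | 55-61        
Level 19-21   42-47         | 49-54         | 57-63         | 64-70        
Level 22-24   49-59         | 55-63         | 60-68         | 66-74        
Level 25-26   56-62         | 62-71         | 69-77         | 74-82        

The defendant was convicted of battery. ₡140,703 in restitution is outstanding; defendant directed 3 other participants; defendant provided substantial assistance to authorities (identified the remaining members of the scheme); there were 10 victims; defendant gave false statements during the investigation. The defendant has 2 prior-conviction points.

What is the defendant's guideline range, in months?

Base offense level for battery: 21.
R1 applies: 21 + 2 = 23.
R2 does not apply.
R3 applies: 23 + 1 = 24.
R4 applies: 24 + 3 = 27.
R5 applies: 27 − 3 = 24.
R6 applies (level before this adjustment is 24 ≥ 12, so +4): 24 + 4 = 28.
Level 28 exceeds the maximum of 26; capped at 26.
Final offense level: 26.
Criminal history: 2 prior points → Category Minimal (0-2).
Level 26 falls in the 25-26 band.
Grid: Level 25-26 × Category Minimal = 56-62 months.

56-62 months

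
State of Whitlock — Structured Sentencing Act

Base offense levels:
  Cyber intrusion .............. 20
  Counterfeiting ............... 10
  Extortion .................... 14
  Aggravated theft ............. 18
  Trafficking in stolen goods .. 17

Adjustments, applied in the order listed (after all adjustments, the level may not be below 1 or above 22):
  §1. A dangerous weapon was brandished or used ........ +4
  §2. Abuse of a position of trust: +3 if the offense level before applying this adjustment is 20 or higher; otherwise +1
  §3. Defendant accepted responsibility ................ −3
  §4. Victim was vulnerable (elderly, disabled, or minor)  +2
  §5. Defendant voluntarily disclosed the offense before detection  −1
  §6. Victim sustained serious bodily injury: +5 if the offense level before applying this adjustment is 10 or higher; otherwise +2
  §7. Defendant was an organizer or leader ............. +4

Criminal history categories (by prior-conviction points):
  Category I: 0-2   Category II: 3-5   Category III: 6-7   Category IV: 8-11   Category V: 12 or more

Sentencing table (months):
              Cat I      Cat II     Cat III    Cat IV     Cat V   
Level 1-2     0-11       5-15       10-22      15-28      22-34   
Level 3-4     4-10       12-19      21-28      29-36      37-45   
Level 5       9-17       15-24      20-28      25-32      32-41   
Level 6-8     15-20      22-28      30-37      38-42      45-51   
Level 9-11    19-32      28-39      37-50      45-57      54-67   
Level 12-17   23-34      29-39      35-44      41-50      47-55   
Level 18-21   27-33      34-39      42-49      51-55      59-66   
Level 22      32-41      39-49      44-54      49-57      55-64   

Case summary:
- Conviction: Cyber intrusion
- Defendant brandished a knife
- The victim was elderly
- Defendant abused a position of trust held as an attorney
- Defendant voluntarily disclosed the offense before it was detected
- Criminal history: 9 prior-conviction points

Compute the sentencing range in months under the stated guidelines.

49-57 months

Base offense level for cyber intrusion: 20.
§1 applies: 20 + 4 = 24.
§2 applies (level before this adjustment is 24 ≥ 20, so +3): 24 + 3 = 27.
§3 does not apply.
§4 applies: 27 + 2 = 29.
§5 applies: 29 − 1 = 28.
§6 does not apply.
§7 does not apply.
Level 28 exceeds the maximum of 22; capped at 22.
Final offense level: 22.
Criminal history: 9 prior points → Category IV (8-11).
Level 22 falls in the 22 band.
Grid: Level 22 × Category IV = 49-57 months.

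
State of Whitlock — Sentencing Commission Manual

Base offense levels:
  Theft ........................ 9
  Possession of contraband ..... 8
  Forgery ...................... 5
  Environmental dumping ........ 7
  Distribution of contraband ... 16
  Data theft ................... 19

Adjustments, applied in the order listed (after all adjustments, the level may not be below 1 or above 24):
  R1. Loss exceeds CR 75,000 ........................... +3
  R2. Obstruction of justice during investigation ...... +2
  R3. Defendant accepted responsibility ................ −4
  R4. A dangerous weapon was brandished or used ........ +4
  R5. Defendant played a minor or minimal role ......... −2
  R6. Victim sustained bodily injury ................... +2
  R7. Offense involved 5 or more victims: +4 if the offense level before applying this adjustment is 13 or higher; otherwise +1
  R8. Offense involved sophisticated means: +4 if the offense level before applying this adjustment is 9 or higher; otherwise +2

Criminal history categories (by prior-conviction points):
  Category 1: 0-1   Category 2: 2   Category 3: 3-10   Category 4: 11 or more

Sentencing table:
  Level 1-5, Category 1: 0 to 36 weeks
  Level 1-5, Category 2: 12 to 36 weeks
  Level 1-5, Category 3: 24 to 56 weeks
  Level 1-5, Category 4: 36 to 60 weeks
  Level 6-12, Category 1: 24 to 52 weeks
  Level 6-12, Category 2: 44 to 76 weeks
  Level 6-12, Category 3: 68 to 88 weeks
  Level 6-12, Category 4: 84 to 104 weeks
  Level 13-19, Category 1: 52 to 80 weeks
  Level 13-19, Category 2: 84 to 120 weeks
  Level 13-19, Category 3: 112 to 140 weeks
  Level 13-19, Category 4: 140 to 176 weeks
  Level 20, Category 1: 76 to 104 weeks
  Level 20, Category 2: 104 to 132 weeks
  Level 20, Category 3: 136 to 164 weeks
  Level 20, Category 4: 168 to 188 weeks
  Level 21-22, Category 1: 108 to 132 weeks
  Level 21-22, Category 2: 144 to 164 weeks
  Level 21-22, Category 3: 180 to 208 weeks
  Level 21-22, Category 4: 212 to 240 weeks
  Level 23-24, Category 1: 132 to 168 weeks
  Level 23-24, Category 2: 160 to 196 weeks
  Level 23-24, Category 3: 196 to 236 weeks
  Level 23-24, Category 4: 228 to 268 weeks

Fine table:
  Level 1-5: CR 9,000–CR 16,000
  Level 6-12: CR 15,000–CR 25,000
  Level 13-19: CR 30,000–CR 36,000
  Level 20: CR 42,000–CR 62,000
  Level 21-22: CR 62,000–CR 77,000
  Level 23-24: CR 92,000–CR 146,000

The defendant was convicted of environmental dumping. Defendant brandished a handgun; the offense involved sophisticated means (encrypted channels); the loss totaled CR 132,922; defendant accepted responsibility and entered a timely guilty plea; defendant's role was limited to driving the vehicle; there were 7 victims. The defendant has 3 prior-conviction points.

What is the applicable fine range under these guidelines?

Base offense level for environmental dumping: 7.
R1 applies: 7 + 3 = 10.
R3 applies: 10 − 4 = 6.
R4 applies: 6 + 4 = 10.
R5 applies: 10 − 2 = 8.
R7 applies (level before this adjustment is 8 < 13, so +1): 8 + 1 = 9.
R8 applies (level before this adjustment is 9 ≥ 9, so +4): 9 + 4 = 13.
Final offense level: 13.
Level 13 falls in the 13-19 band.
Fine table: Level 13-19 → CR 30,000–CR 36,000.

CR 30,000–CR 36,000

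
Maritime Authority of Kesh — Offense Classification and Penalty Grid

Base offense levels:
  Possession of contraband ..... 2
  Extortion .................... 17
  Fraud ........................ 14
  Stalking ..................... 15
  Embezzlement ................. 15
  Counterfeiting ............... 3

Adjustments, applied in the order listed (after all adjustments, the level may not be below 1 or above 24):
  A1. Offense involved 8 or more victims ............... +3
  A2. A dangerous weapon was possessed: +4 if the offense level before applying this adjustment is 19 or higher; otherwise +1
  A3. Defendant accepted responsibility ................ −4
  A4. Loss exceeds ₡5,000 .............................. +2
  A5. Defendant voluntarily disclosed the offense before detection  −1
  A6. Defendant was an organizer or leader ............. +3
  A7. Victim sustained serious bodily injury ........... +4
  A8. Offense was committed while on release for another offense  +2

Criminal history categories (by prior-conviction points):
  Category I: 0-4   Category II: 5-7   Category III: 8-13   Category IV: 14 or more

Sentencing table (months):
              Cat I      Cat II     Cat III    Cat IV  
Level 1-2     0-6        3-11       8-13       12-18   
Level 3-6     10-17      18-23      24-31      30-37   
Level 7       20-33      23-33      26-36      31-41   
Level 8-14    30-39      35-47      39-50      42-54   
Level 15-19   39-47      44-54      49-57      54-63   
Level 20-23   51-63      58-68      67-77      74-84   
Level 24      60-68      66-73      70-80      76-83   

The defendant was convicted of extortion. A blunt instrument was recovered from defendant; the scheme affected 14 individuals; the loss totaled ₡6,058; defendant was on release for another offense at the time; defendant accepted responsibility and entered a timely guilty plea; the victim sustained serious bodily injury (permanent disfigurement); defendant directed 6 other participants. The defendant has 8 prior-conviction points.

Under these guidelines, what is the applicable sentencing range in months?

70-80 months

Base offense level for extortion: 17.
A1 applies: 17 + 3 = 20.
A2 applies (level before this adjustment is 20 ≥ 19, so +4): 20 + 4 = 24.
A3 applies: 24 − 4 = 20.
A4 applies: 20 + 2 = 22.
A5 does not apply.
A6 applies: 22 + 3 = 25.
A7 applies: 25 + 4 = 29.
A8 applies: 29 + 2 = 31.
Level 31 exceeds the maximum of 24; capped at 24.
Final offense level: 24.
Criminal history: 8 prior points → Category III (8-13).
Level 24 falls in the 24 band.
Grid: Level 24 × Category III = 70-80 months.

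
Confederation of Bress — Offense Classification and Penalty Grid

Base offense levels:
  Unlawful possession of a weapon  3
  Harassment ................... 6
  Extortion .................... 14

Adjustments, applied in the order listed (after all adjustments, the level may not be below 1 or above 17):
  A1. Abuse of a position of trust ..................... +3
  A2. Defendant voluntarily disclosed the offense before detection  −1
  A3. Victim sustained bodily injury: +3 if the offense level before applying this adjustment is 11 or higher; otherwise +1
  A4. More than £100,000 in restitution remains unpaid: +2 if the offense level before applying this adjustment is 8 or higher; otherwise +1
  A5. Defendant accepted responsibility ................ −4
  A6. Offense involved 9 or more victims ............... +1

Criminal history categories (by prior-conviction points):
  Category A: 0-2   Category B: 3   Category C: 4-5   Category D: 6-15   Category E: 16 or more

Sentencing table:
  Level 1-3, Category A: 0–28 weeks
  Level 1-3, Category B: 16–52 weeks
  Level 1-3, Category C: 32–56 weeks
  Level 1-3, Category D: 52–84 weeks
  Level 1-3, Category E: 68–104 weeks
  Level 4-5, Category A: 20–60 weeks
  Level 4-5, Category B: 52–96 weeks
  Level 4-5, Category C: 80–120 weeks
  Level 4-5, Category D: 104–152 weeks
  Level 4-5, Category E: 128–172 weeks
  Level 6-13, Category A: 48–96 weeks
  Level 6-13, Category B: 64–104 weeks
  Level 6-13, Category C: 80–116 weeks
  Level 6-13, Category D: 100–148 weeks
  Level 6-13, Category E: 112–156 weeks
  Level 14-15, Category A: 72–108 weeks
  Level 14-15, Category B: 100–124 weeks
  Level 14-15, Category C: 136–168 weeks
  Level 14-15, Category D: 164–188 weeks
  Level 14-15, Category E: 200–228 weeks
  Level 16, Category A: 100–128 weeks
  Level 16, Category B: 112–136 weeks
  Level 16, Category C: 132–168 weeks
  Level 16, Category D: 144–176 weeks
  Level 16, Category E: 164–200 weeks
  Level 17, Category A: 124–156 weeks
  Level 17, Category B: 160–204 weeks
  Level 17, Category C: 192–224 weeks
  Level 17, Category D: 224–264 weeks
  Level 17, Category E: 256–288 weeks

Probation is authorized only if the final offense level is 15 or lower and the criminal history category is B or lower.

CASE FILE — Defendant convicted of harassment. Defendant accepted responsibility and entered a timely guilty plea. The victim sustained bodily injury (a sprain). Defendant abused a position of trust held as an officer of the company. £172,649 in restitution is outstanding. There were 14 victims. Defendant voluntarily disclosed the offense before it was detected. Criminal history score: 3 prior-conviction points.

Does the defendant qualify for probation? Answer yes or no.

Yes

Base offense level for harassment: 6.
A1 applies: 6 + 3 = 9.
A2 applies: 9 − 1 = 8.
A3 applies (level before this adjustment is 8 < 11, so +1): 8 + 1 = 9.
A4 applies (level before this adjustment is 9 ≥ 8, so +2): 9 + 2 = 11.
A5 applies: 11 − 4 = 7.
A6 applies: 7 + 1 = 8.
Final offense level: 8.
Criminal history: 3 prior points → Category B (3).
Level 8 falls in the 6-13 band.
Grid: Level 6-13 × Category B = 64-104 weeks.
Probation check: level 8 ≤ 15 and category B ≤ B → eligible.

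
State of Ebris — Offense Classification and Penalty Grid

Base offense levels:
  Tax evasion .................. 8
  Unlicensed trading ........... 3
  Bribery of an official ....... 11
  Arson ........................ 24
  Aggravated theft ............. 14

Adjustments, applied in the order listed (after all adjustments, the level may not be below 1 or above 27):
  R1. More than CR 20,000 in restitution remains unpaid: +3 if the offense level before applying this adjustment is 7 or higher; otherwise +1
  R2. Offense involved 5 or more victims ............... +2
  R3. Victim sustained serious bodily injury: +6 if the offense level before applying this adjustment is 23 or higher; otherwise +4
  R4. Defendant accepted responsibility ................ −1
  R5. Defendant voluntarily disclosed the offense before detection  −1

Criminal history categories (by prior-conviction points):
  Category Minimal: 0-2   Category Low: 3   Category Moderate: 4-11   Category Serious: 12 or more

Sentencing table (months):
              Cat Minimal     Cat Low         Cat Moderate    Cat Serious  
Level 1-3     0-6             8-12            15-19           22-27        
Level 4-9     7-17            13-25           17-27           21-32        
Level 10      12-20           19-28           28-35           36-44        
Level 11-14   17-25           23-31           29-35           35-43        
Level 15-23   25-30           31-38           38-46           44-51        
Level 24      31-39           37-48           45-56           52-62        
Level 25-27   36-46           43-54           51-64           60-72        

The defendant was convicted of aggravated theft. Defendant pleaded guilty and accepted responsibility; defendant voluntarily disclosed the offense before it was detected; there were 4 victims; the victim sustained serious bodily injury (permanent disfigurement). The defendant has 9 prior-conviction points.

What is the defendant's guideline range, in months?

Base offense level for aggravated theft: 14.
R1 does not apply.
R2 does not apply.
R3 applies (level before this adjustment is 14 < 23, so +4): 14 + 4 = 18.
R4 applies: 18 − 1 = 17.
R5 applies: 17 − 1 = 16.
Final offense level: 16.
Criminal history: 9 prior points → Category Moderate (4-11).
Level 16 falls in the 15-23 band.
Grid: Level 15-23 × Category Moderate = 38-46 months.

38-46 months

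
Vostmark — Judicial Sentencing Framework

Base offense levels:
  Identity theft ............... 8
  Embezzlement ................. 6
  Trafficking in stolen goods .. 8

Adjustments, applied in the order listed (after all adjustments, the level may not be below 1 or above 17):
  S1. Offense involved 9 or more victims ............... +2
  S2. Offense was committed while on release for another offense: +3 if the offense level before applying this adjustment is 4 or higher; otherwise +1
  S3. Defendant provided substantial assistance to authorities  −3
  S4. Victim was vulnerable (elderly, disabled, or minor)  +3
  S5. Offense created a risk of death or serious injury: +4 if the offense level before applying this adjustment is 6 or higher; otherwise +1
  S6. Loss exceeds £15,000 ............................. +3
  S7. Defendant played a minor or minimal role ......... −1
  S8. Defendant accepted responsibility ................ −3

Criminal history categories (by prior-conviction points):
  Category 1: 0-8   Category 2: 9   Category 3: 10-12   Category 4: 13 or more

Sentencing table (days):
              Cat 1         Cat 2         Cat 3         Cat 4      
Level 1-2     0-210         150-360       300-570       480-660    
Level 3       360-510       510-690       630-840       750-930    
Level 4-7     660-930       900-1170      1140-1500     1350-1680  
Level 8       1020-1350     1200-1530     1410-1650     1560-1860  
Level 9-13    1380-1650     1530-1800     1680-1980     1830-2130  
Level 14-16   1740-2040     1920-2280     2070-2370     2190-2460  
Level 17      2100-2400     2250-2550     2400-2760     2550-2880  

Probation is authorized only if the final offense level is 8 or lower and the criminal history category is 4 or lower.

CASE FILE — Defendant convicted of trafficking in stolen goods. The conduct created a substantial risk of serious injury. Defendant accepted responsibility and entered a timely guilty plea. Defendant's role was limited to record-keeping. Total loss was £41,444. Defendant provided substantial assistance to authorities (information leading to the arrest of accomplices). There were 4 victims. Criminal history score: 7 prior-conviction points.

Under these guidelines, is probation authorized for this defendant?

Yes

Base offense level for trafficking in stolen goods: 8.
S3 applies: 8 − 3 = 5.
S5 applies (level before this adjustment is 5 < 6, so +1): 5 + 1 = 6.
S6 applies: 6 + 3 = 9.
S7 applies: 9 − 1 = 8.
S8 applies: 8 − 3 = 5.
Final offense level: 5.
Criminal history: 7 prior points → Category 1 (0-8).
Level 5 falls in the 4-7 band.
Grid: Level 4-7 × Category 1 = 660-930 days.
Probation check: level 5 ≤ 8 and category 1 ≤ 4 → eligible.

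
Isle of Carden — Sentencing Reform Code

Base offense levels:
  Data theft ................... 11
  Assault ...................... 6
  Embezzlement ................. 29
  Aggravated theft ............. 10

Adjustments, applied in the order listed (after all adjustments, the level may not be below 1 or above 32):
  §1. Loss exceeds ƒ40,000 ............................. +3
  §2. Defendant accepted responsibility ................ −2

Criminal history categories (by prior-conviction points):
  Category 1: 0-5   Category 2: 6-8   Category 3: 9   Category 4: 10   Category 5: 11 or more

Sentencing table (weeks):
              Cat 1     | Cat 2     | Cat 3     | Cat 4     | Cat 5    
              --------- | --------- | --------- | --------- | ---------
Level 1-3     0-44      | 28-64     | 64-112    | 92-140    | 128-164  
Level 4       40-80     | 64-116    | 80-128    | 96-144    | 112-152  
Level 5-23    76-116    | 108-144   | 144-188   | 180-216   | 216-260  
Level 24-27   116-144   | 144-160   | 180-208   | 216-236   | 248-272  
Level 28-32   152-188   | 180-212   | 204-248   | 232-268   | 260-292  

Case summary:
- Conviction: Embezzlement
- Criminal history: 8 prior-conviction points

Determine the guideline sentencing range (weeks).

Base offense level for embezzlement: 29.
Final offense level: 29.
Criminal history: 8 prior points → Category 2 (6-8).
Level 29 falls in the 28-32 band.
Grid: Level 28-32 × Category 2 = 180-212 weeks.

180-212 weeks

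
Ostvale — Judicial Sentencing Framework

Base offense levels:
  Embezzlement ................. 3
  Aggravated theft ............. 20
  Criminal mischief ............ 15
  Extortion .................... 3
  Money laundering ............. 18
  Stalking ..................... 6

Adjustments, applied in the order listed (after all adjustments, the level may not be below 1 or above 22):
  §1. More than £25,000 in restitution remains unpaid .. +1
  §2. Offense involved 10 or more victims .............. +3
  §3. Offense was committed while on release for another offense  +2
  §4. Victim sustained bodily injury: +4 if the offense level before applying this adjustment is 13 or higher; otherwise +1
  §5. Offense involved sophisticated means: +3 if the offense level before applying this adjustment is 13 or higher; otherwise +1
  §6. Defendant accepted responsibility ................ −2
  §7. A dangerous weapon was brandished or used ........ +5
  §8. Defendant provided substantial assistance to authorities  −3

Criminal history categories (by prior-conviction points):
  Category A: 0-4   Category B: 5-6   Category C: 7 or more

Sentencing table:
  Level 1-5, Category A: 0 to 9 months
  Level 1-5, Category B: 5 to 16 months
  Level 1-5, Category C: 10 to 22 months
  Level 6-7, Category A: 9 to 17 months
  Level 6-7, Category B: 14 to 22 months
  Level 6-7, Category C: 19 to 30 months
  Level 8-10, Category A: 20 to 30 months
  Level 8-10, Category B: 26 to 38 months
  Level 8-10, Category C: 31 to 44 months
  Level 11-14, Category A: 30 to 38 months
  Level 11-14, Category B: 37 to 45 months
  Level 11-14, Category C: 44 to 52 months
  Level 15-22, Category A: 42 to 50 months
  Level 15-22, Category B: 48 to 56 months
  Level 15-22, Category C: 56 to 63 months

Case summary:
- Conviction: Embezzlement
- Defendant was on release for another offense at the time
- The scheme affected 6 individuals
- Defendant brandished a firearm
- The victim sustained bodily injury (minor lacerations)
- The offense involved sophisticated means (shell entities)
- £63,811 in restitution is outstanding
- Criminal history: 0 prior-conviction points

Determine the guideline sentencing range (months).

30-38 months

Base offense level for embezzlement: 3.
§1 applies: 3 + 1 = 4.
§2 does not apply.
§3 applies: 4 + 2 = 6.
§4 applies (level before this adjustment is 6 < 13, so +1): 6 + 1 = 7.
§5 applies (level before this adjustment is 7 < 13, so +1): 7 + 1 = 8.
§7 applies: 8 + 5 = 13.
§8 does not apply.
Final offense level: 13.
Criminal history: 0 prior points → Category A (0-4).
Level 13 falls in the 11-14 band.
Grid: Level 11-14 × Category A = 30-38 months.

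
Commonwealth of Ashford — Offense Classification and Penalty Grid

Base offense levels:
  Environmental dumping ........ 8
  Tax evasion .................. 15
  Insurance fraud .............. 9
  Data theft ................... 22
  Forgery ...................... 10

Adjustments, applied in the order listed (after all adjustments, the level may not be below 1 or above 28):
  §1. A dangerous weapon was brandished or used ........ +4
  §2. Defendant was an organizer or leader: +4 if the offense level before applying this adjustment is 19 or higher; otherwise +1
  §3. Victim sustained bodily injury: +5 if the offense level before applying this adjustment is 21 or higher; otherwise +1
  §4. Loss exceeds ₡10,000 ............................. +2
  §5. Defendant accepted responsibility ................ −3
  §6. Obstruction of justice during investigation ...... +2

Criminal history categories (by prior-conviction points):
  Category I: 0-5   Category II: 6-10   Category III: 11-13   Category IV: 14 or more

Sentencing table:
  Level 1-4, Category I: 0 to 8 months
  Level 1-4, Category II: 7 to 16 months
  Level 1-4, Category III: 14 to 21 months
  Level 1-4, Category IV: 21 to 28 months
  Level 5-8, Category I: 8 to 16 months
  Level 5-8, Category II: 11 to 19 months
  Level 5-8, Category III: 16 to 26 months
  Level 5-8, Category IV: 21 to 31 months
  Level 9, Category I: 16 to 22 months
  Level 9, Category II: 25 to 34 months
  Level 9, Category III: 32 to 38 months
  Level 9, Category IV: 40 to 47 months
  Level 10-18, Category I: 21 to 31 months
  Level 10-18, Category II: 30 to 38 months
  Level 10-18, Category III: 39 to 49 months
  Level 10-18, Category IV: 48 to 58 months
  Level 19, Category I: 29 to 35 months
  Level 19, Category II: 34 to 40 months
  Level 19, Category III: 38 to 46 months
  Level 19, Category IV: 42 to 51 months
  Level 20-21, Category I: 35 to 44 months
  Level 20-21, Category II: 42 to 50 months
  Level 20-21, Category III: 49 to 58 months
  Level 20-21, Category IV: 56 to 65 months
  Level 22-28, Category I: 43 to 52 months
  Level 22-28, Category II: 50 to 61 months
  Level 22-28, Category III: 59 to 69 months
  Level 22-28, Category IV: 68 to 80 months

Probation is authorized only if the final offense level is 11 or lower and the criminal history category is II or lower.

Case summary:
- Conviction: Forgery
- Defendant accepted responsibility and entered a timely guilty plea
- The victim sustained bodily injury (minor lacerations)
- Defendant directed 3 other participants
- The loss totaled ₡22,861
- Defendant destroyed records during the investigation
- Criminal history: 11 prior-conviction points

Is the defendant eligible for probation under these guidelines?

No

Base offense level for forgery: 10.
§1 does not apply.
§2 applies (level before this adjustment is 10 < 19, so +1): 10 + 1 = 11.
§3 applies (level before this adjustment is 11 < 21, so +1): 11 + 1 = 12.
§4 applies: 12 + 2 = 14.
§5 applies: 14 − 3 = 11.
§6 applies: 11 + 2 = 13.
Final offense level: 13.
Criminal history: 11 prior points → Category III (11-13).
Level 13 falls in the 10-18 band.
Grid: Level 10-18 × Category III = 39-49 months.
Probation check: level 13 > 11 and category III > II → not eligible.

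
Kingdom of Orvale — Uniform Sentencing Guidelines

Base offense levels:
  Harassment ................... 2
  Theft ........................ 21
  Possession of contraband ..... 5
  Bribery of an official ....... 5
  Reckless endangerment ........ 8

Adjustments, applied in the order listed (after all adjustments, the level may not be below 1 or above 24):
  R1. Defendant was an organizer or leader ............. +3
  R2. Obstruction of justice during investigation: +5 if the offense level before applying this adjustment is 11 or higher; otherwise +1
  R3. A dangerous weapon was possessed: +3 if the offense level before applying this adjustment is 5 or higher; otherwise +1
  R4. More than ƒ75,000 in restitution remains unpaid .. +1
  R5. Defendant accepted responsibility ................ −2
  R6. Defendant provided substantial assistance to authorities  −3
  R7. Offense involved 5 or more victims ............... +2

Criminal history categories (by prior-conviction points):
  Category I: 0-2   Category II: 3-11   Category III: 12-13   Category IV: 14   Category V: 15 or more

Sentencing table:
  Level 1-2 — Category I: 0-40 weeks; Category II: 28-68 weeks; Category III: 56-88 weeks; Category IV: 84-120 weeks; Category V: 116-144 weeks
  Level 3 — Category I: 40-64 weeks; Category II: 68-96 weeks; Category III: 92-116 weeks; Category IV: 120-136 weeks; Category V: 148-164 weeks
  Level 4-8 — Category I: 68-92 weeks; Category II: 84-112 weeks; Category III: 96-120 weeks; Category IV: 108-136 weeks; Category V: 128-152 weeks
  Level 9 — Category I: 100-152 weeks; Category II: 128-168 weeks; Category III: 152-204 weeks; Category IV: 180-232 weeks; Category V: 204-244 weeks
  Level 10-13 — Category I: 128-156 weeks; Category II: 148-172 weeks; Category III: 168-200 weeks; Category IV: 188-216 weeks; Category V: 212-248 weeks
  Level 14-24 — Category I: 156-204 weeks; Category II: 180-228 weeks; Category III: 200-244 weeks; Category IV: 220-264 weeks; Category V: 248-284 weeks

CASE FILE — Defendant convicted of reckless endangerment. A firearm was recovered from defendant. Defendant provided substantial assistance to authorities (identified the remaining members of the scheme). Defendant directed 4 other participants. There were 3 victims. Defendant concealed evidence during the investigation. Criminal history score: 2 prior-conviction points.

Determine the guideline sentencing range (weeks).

156-204 weeks

Base offense level for reckless endangerment: 8.
R1 applies: 8 + 3 = 11.
R2 applies (level before this adjustment is 11 ≥ 11, so +5): 11 + 5 = 16.
R3 applies (level before this adjustment is 16 ≥ 5, so +3): 16 + 3 = 19.
R4 does not apply.
R5 does not apply.
R6 applies: 19 − 3 = 16.
R7 does not apply.
Final offense level: 16.
Criminal history: 2 prior points → Category I (0-2).
Level 16 falls in the 14-24 band.
Grid: Level 14-24 × Category I = 156-204 weeks.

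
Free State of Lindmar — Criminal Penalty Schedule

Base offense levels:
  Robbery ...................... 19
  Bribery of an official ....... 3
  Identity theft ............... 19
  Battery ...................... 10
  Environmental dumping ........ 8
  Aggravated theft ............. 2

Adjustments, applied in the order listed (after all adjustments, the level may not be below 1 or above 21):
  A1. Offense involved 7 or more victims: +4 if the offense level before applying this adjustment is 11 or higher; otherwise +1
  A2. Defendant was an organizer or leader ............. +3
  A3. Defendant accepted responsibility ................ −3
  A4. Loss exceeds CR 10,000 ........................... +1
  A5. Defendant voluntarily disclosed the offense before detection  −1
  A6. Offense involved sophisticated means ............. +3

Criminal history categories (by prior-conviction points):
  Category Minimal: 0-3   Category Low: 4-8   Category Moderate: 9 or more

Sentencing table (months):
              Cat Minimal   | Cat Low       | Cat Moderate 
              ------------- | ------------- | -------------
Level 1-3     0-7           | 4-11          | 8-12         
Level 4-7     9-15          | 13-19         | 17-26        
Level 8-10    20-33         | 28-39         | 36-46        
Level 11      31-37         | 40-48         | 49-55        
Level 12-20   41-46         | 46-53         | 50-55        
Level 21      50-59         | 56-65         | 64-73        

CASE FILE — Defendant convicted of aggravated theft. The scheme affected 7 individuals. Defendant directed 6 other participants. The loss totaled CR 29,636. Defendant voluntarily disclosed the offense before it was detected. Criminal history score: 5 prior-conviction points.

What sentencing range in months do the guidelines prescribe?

Base offense level for aggravated theft: 2.
A1 applies (level before this adjustment is 2 < 11, so +1): 2 + 1 = 3.
A2 applies: 3 + 3 = 6.
A3 does not apply.
A4 applies: 6 + 1 = 7.
A5 applies: 7 − 1 = 6.
A6 does not apply.
Final offense level: 6.
Criminal history: 5 prior points → Category Low (4-8).
Level 6 falls in the 4-7 band.
Grid: Level 4-7 × Category Low = 13-19 months.

13-19 months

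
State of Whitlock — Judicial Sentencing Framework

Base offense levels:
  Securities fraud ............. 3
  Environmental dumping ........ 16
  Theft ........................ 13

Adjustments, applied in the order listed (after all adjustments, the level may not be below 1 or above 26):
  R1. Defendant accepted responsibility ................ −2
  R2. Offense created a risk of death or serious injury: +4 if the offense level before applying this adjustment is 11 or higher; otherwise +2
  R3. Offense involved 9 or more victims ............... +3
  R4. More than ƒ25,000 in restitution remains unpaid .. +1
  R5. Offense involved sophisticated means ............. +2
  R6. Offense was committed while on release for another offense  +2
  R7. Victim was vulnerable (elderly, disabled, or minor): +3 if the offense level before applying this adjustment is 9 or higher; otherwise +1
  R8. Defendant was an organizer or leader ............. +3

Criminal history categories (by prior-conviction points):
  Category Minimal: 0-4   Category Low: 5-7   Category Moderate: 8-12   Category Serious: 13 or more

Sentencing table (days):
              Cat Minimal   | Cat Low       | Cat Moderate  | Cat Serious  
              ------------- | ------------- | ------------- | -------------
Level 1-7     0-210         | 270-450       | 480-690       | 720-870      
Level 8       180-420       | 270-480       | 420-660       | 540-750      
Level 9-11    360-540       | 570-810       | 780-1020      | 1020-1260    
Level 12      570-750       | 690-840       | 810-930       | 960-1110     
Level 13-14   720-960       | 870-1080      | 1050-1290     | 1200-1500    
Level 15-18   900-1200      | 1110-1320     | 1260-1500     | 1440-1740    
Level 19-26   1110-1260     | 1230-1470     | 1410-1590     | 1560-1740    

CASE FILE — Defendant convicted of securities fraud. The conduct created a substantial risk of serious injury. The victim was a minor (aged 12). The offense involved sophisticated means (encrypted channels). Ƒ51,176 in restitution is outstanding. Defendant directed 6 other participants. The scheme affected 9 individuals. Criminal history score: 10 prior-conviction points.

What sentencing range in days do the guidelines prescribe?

Base offense level for securities fraud: 3.
R1 does not apply.
R2 applies (level before this adjustment is 3 < 11, so +2): 3 + 2 = 5.
R3 applies: 5 + 3 = 8.
R4 applies: 8 + 1 = 9.
R5 applies: 9 + 2 = 11.
R7 applies (level before this adjustment is 11 ≥ 9, so +3): 11 + 3 = 14.
R8 applies: 14 + 3 = 17.
Final offense level: 17.
Criminal history: 10 prior points → Category Moderate (8-12).
Level 17 falls in the 15-18 band.
Grid: Level 15-18 × Category Moderate = 1260-1500 days.

1260-1500 days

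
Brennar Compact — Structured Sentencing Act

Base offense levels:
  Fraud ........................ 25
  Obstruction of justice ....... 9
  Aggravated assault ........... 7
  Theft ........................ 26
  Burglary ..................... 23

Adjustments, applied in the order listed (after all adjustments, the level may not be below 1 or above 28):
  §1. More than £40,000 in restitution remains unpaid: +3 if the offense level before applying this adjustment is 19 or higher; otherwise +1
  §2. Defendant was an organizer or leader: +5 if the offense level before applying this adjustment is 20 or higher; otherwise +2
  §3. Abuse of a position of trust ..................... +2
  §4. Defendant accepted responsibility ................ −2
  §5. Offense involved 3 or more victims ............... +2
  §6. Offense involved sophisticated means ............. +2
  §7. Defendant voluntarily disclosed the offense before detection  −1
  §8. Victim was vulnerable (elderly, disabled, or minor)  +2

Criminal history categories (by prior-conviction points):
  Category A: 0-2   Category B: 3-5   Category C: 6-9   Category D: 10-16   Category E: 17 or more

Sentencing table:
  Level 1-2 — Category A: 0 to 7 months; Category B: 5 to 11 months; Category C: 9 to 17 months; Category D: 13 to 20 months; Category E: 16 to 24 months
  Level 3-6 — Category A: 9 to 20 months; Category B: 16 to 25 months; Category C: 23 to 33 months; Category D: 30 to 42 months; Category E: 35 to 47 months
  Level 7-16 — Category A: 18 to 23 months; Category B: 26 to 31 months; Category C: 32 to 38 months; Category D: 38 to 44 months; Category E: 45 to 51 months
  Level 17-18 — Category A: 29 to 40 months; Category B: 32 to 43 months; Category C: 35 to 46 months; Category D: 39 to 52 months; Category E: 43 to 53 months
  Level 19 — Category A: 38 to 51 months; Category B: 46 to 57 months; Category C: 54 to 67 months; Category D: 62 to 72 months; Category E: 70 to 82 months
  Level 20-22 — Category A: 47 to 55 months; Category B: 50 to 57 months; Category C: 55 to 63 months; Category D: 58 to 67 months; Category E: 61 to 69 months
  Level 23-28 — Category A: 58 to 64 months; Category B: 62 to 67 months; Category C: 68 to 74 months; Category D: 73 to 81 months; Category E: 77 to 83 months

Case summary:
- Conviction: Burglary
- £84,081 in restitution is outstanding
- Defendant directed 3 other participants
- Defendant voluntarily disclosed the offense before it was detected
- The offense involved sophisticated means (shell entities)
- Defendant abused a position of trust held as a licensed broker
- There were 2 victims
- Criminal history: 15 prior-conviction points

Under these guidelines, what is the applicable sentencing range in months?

73-81 months

Base offense level for burglary: 23.
§1 applies (level before this adjustment is 23 ≥ 19, so +3): 23 + 3 = 26.
§2 applies (level before this adjustment is 26 ≥ 20, so +5): 26 + 5 = 31.
§3 applies: 31 + 2 = 33.
§6 applies: 33 + 2 = 35.
§7 applies: 35 − 1 = 34.
Level 34 exceeds the maximum of 28; capped at 28.
Final offense level: 28.
Criminal history: 15 prior points → Category D (10-16).
Level 28 falls in the 23-28 band.
Grid: Level 23-28 × Category D = 73-81 months.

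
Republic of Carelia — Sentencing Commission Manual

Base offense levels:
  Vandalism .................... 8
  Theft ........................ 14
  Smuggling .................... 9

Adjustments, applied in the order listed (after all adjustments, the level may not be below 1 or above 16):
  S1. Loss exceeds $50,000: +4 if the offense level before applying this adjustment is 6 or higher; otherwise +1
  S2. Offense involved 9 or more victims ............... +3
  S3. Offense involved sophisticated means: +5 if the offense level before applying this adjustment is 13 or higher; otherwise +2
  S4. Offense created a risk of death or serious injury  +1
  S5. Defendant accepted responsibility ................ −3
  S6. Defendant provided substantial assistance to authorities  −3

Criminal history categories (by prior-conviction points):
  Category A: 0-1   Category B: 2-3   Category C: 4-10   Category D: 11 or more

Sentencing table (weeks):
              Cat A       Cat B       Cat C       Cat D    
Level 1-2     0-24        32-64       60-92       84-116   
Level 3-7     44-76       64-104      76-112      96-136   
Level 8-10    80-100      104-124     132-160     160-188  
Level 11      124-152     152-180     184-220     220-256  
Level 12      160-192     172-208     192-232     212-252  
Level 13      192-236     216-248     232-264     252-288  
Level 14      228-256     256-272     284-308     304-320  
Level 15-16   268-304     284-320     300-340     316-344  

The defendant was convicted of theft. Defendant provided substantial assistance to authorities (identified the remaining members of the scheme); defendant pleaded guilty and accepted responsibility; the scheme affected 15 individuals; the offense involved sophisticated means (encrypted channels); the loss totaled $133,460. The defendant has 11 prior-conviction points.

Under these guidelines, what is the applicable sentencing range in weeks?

316-344 weeks

Base offense level for theft: 14.
S1 applies (level before this adjustment is 14 ≥ 6, so +4): 14 + 4 = 18.
S2 applies: 18 + 3 = 21.
S3 applies (level before this adjustment is 21 ≥ 13, so +5): 21 + 5 = 26.
S4 does not apply.
S5 applies: 26 − 3 = 23.
S6 applies: 23 − 3 = 20.
Level 20 exceeds the maximum of 16; capped at 16.
Final offense level: 16.
Criminal history: 11 prior points → Category D (11+).
Level 16 falls in the 15-16 band.
Grid: Level 15-16 × Category D = 316-344 weeks.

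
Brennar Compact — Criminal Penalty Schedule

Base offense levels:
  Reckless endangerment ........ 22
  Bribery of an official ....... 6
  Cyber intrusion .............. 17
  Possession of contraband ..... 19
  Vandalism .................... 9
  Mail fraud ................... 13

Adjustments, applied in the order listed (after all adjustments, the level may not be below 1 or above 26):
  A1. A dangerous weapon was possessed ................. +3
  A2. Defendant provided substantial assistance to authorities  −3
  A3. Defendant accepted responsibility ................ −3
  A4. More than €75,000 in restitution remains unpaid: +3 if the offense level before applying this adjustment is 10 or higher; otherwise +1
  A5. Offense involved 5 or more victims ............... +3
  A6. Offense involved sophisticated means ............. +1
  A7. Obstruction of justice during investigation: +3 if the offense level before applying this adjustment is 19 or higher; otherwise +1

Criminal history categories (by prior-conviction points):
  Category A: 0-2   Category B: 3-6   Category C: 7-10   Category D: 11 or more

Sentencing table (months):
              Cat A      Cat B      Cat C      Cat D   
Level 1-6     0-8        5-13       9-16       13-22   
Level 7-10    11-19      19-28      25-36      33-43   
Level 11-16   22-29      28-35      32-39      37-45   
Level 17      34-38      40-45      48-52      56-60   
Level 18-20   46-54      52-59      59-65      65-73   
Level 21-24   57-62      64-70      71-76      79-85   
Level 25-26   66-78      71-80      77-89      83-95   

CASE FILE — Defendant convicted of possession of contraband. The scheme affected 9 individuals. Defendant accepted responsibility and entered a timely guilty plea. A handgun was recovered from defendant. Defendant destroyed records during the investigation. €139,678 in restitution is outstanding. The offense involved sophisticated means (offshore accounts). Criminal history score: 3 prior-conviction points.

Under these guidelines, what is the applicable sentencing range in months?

71-80 months

Base offense level for possession of contraband: 19.
A1 applies: 19 + 3 = 22.
A2 does not apply.
A3 applies: 22 − 3 = 19.
A4 applies (level before this adjustment is 19 ≥ 10, so +3): 19 + 3 = 22.
A5 applies: 22 + 3 = 25.
A6 applies: 25 + 1 = 26.
A7 applies (level before this adjustment is 26 ≥ 19, so +3): 26 + 3 = 29.
Level 29 exceeds the maximum of 26; capped at 26.
Final offense level: 26.
Criminal history: 3 prior points → Category B (3-6).
Level 26 falls in the 25-26 band.
Grid: Level 25-26 × Category B = 71-80 months.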